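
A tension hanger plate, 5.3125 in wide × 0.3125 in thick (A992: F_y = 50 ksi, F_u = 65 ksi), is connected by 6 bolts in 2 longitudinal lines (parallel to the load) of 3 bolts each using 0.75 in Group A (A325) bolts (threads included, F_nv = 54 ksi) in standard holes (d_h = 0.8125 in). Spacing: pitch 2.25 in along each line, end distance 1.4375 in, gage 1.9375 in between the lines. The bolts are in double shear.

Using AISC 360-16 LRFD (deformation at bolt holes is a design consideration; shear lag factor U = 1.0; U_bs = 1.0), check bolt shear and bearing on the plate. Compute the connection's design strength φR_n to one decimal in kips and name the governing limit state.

Bolt shear: A_b = π(0.75)²/4 = 0.44179 in². φR_n = 0.75 × 54 × 0.44179 × 6 × 2 = 214.7 kips.
Bearing (0.3125 in plate, F_u = 65 ksi): end bolts L_c = 1.4375 − 0.8125/2 = 1.03125, R_n = min(1.2×1.03125×0.3125×65, 2.4×0.75×0.3125×65) = 25.137 kips/bolt; interior L_c = 2.25 − 0.8125 = 1.4375, R_n = 35.039 kips/bolt. φR_n = 0.75 × (2×25.137 + 4×35.039) = 142.8 kips.
Governing: min(214.7, 142.8) = 142.8 kips → bearing.

142.8 kips (bearing governs)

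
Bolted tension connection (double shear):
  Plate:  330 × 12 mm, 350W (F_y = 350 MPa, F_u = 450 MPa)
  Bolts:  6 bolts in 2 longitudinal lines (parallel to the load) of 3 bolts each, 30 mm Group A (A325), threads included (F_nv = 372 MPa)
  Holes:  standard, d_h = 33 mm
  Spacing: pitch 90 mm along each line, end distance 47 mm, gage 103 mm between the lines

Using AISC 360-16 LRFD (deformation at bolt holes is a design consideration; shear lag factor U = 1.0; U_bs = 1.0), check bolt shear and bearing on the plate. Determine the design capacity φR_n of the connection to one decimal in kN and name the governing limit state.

Bolt shear: A_b = π(30)²/4 = 706.86 mm². φR_n = 0.75 × 372 × 706.86 × 6 × 2 = 2366.6 kN.
Bearing (12 mm plate, F_u = 450 MPa): end bolts L_c = 47 − 33/2 = 30.5, R_n = min(1.2×30.5×12×450, 2.4×30×12×450) = 197.64 kN/bolt; interior L_c = 90 − 33 = 57, R_n = 369.36 kN/bolt. φR_n = 0.75 × (2×197.64 + 4×369.36) = 1404.5 kN.
Governing: min(2366.6, 1404.5) = 1404.5 kN → bearing.

1404.5 kN (bearing governs)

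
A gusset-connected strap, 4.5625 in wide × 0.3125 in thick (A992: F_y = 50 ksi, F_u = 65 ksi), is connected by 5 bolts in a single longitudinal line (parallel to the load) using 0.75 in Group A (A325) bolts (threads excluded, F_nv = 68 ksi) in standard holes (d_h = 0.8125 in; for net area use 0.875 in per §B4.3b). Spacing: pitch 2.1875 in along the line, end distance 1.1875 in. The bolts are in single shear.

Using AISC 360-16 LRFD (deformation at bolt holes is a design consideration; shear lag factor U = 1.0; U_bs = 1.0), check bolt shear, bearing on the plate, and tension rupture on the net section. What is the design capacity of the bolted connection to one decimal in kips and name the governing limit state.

Bolt shear: A_b = π(0.75)²/4 = 0.44179 in². φR_n = 0.75 × 68 × 0.44179 × 5 × 1 = 112.7 kips.
Bearing (0.3125 in plate, F_u = 65 ksi): end bolts L_c = 1.1875 − 0.8125/2 = 0.78125, R_n = min(1.2×0.78125×0.3125×65, 2.4×0.75×0.3125×65) = 19.043 kips/bolt; interior L_c = 2.1875 − 0.8125 = 1.375, R_n = 33.516 kips/bolt. φR_n = 0.75 × (1×19.043 + 4×33.516) = 114.8 kips.
Tension rupture (net): A_n = (4.5625 − 1×0.875)×0.3125 = 1.1523 in² (U = 1.0, A_e = A_n). φR_n = 0.75 × 65 × 1.1523 = 56.2 kips.
Governing: min(112.7, 114.8, 56.2) = 56.2 kips → net-section rupture.

56.2 kips (net-section rupture governs)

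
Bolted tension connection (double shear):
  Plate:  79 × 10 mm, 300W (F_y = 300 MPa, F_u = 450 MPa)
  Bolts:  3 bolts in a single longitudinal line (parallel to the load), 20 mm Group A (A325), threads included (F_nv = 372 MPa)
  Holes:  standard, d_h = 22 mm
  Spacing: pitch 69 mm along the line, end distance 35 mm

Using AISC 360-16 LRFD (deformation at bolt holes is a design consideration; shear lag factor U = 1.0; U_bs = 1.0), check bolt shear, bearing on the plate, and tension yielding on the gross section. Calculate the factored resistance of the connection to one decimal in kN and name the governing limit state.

213.3 kN (gross-section yield governs)

Bolt shear: A_b = π(20)²/4 = 314.16 mm². φR_n = 0.75 × 372 × 314.16 × 3 × 2 = 525.9 kN.
Bearing (10 mm plate, F_u = 450 MPa): end bolts L_c = 35 − 22/2 = 24, R_n = min(1.2×24×10×450, 2.4×20×10×450) = 129.6 kN/bolt; interior L_c = 69 − 22 = 47, R_n = 216 kN/bolt. φR_n = 0.75 × (1×129.6 + 2×216) = 421.2 kN.
Tension yield (gross): A_g = 79×10 = 790 mm². φR_n = 0.90 × 300 × 790 = 213.3 kN.
Governing: min(525.9, 421.2, 213.3) = 213.3 kN → gross-section yield.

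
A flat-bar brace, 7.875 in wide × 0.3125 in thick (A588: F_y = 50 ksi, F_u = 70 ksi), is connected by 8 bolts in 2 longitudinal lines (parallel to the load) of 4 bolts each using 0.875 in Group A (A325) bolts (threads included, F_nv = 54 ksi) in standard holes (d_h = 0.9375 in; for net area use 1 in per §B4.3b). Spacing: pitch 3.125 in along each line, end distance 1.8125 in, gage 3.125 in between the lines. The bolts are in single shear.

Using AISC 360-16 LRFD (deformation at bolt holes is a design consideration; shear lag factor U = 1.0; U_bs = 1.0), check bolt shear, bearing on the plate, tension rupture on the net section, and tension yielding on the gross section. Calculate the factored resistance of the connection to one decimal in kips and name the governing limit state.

96.4 kips (net-section rupture governs)

Bolt shear: A_b = π(0.875)²/4 = 0.60132 in². φR_n = 0.75 × 54 × 0.60132 × 8 × 1 = 194.8 kips.
Bearing (0.3125 in plate, F_u = 70 ksi): end bolts L_c = 1.8125 − 0.9375/2 = 1.34375, R_n = min(1.2×1.34375×0.3125×70, 2.4×0.875×0.3125×70) = 35.273 kips/bolt; interior L_c = 3.125 − 0.9375 = 2.1875, R_n = 45.938 kips/bolt. φR_n = 0.75 × (2×35.273 + 6×45.938) = 259.6 kips.
Tension rupture (net): A_n = (7.875 − 2×1)×0.3125 = 1.8359 in² (U = 1.0, A_e = A_n). φR_n = 0.75 × 70 × 1.8359 = 96.4 kips.
Tension yield (gross): A_g = 7.875×0.3125 = 2.4609 in². φR_n = 0.90 × 50 × 2.4609 = 110.7 kips.
Governing: min(194.8, 259.6, 96.4, 110.7) = 96.4 kips → net-section rupture.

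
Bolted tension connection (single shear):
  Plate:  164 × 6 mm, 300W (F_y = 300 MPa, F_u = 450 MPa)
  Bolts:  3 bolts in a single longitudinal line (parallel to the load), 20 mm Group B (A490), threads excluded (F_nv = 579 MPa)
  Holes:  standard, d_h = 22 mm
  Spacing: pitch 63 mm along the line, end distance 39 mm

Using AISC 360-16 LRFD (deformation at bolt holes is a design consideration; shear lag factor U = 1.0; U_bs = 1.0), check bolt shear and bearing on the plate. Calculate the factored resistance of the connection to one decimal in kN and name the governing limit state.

Bolt shear: A_b = π(20)²/4 = 314.16 mm². φR_n = 0.75 × 579 × 314.16 × 3 × 1 = 409.3 kN.
Bearing (6 mm plate, F_u = 450 MPa): end bolts L_c = 39 − 22/2 = 28, R_n = min(1.2×28×6×450, 2.4×20×6×450) = 90.72 kN/bolt; interior L_c = 63 − 22 = 41, R_n = 129.6 kN/bolt. φR_n = 0.75 × (1×90.72 + 2×129.6) = 262.4 kN.
Governing: min(409.3, 262.4) = 262.4 kN → bearing.

262.4 kN (bearing governs)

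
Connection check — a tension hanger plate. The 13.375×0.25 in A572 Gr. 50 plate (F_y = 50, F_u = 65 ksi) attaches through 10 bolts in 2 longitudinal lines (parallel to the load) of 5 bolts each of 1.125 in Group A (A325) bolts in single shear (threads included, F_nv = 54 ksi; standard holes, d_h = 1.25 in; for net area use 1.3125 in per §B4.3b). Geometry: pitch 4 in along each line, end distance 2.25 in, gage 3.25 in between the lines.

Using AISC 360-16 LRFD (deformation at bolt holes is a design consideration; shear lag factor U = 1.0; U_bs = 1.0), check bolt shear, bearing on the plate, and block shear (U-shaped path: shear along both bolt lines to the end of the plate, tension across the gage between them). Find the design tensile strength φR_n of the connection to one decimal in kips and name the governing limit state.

204.1 kips (block shear governs)

Bolt shear: A_b = π(1.125)²/4 = 0.99402 in². φR_n = 0.75 × 54 × 0.99402 × 10 × 1 = 402.6 kips.
Bearing (0.25 in plate, F_u = 65 ksi): end bolts L_c = 2.25 − 1.25/2 = 1.625, R_n = min(1.2×1.625×0.25×65, 2.4×1.125×0.25×65) = 31.688 kips/bolt; interior L_c = 4 − 1.25 = 2.75, R_n = 43.875 kips/bolt. φR_n = 0.75 × (2×31.688 + 8×43.875) = 310.8 kips.
Block shear: shear path 2×[2.25+4×4] = 2×18.25 in, A_gv = 9.125, A_nv = 2×(18.25 − 4.5×1.3125)×0.25 = 6.1719 in²; tension across gage: (3.25 − 1×1.3125)×0.25 = 0.48438 in². R_n = min(0.6×65×6.1719, 0.6×50×9.125) + 1.0×65×0.48438 = min(240.7, 273.75) + 31.485 = 272.19 kips. φR_n = 0.75 × 272.19 = 204.1 kips.
Governing: min(402.6, 310.8, 204.1) = 204.1 kips → block shear.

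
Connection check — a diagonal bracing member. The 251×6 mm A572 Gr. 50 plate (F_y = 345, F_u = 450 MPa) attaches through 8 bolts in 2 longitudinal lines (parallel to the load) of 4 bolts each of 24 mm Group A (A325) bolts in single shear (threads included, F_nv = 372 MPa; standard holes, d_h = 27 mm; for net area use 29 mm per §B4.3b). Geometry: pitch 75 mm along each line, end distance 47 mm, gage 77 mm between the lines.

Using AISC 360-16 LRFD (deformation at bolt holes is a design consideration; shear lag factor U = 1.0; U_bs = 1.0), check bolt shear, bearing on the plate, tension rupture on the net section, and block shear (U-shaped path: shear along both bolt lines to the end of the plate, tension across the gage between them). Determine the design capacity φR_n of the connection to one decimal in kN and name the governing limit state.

390.8 kN (net-section rupture governs)

Bolt shear: A_b = π(24)²/4 = 452.39 mm². φR_n = 0.75 × 372 × 452.39 × 8 × 1 = 1009.7 kN.
Bearing (6 mm plate, F_u = 450 MPa): end bolts L_c = 47 − 27/2 = 33.5, R_n = min(1.2×33.5×6×450, 2.4×24×6×450) = 108.54 kN/bolt; interior L_c = 75 − 27 = 48, R_n = 155.52 kN/bolt. φR_n = 0.75 × (2×108.54 + 6×155.52) = 862.7 kN.
Tension rupture (net): A_n = (251 − 2×29)×6 = 1158 mm² (U = 1.0, A_e = A_n). φR_n = 0.75 × 450 × 1158 = 390.8 kN.
Block shear: shear path 2×[47+3×75] = 2×272 mm, A_gv = 3264, A_nv = 2×(272 − 3.5×29)×6 = 2046 mm²; tension across gage: (77 − 1×29)×6 = 288 mm². R_n = min(0.6×450×2046, 0.6×345×3264) + 1.0×450×288 = min(552.42, 675.65) + 129.6 = 682.02 kN. φR_n = 0.75 × 682.02 = 511.5 kN.
Governing: min(1009.7, 862.7, 390.8, 511.5) = 390.8 kN → net-section rupture.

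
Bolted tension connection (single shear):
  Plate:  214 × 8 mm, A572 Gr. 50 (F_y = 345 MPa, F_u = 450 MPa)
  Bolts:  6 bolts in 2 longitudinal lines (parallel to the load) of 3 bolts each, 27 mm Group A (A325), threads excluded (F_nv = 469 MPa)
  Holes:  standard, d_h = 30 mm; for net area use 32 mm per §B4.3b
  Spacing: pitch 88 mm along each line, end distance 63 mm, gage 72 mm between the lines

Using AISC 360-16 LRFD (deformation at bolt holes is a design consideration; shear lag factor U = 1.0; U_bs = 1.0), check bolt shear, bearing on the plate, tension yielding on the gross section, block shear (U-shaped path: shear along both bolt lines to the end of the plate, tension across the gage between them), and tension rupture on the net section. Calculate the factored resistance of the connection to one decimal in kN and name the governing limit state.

Bolt shear: A_b = π(27)²/4 = 572.56 mm². φR_n = 0.75 × 469 × 572.56 × 6 × 1 = 1208.4 kN.
Bearing (8 mm plate, F_u = 450 MPa): end bolts L_c = 63 − 30/2 = 48, R_n = min(1.2×48×8×450, 2.4×27×8×450) = 207.36 kN/bolt; interior L_c = 88 − 30 = 58, R_n = 233.28 kN/bolt. φR_n = 0.75 × (2×207.36 + 4×233.28) = 1010.9 kN.
Tension yield (gross): A_g = 214×8 = 1712 mm². φR_n = 0.90 × 345 × 1712 = 531.6 kN.
Block shear: shear path 2×[63+2×88] = 2×239 mm, A_gv = 3824, A_nv = 2×(239 − 2.5×32)×8 = 2544 mm²; tension across gage: (72 − 1×32)×8 = 320 mm². R_n = min(0.6×450×2544, 0.6×345×3824) + 1.0×450×320 = min(686.88, 791.57) + 144 = 830.88 kN. φR_n = 0.75 × 830.88 = 623.2 kN.
Tension rupture (net): A_n = (214 − 2×32)×8 = 1200 mm² (U = 1.0, A_e = A_n). φR_n = 0.75 × 450 × 1200 = 405.0 kN.
Governing: min(1208.4, 1010.9, 531.6, 623.2, 405.0) = 405.0 kN → net-section rupture.

405.0 kN (net-section rupture governs)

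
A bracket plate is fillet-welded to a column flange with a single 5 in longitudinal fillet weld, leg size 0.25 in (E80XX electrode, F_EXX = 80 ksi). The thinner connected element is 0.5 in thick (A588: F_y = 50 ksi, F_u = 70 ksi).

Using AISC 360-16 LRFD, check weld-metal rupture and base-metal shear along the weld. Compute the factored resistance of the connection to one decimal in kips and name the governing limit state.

31.8 kips (weld metal governs)

Weld metal: throat = 0.707×0.25 = 0.17675 in, L = 5 in. φR_n = 0.75 × 0.6 × 80 × 0.17675 × 5 = 31.8 kips.
Base metal shear (0.5 in plate): yield φR_n = 1.0×0.6×50×0.5×5 = 75.0 kips; rupture φR_n = 0.75×0.6×70×0.5×5 = 78.8 kips; take 75.0 kips (yield).
Governing: min(31.8, 75.0) = 31.8 kips → weld metal.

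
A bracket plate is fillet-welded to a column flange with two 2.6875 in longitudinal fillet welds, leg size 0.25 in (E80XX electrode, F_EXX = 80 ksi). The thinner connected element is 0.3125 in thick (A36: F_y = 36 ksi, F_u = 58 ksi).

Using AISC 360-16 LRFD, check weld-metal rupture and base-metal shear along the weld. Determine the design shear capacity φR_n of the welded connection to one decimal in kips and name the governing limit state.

34.2 kips (weld metal governs)

Weld metal: throat = 0.707×0.25 = 0.17675 in, L = 2×2.6875 = 5.375 in. φR_n = 0.75 × 0.6 × 80 × 0.17675 × 5.375 = 34.2 kips.
Base metal shear (0.3125 in plate): yield φR_n = 1.0×0.6×36×0.3125×5.375 = 36.3 kips; rupture φR_n = 0.75×0.6×58×0.3125×5.375 = 43.8 kips; take 36.3 kips (yield).
Governing: min(34.2, 36.3) = 34.2 kips → weld metal.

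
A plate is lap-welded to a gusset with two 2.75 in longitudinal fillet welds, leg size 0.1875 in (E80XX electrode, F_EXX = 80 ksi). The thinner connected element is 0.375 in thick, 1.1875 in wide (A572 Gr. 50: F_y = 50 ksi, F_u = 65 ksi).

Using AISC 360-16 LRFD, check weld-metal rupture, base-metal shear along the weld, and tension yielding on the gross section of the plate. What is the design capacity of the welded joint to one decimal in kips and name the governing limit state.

Weld metal: throat = 0.707×0.1875 = 0.13256 in, L = 2×2.75 = 5.5 in. φR_n = 0.75 × 0.6 × 80 × 0.13256 × 5.5 = 26.2 kips.
Base metal shear (0.375 in plate): yield φR_n = 1.0×0.6×50×0.375×5.5 = 61.9 kips; rupture φR_n = 0.75×0.6×65×0.375×5.5 = 60.3 kips; take 60.3 kips (rupture).
Tension yield (gross): A_g = 1.1875×0.375 = 0.44531 in². φR_n = 0.90 × 50 × 0.44531 = 20.0 kips.
Governing: min(26.2, 60.3, 20.0) = 20.0 kips → gross-section yield.

20.0 kips (gross-section yield governs)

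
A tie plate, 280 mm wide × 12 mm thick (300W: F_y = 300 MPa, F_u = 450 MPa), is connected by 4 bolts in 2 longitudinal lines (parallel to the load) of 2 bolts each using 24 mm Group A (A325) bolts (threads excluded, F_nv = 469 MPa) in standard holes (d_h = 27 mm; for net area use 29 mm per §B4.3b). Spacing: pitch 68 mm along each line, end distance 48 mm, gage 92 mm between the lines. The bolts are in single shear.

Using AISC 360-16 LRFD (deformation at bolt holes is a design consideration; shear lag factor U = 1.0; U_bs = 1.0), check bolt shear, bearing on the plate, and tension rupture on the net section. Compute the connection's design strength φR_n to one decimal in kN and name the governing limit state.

636.5 kN (bolt shear governs)

Bolt shear: A_b = π(24)²/4 = 452.39 mm². φR_n = 0.75 × 469 × 452.39 × 4 × 1 = 636.5 kN.
Bearing (12 mm plate, F_u = 450 MPa): end bolts L_c = 48 − 27/2 = 34.5, R_n = min(1.2×34.5×12×450, 2.4×24×12×450) = 223.56 kN/bolt; interior L_c = 68 − 27 = 41, R_n = 265.68 kN/bolt. φR_n = 0.75 × (2×223.56 + 2×265.68) = 733.9 kN.
Tension rupture (net): A_n = (280 − 2×29)×12 = 2664 mm² (U = 1.0, A_e = A_n). φR_n = 0.75 × 450 × 2664 = 899.1 kN.
Governing: min(636.5, 733.9, 899.1) = 636.5 kN → bolt shear.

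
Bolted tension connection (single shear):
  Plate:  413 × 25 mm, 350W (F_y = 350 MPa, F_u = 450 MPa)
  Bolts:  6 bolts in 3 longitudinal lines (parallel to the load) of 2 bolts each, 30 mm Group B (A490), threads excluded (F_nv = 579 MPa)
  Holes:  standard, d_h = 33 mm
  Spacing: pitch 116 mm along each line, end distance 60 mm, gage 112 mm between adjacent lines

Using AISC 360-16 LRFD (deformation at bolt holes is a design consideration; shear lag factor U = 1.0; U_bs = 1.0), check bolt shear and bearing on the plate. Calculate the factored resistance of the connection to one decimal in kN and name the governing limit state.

Bolt shear: A_b = π(30)²/4 = 706.86 mm². φR_n = 0.75 × 579 × 706.86 × 6 × 1 = 1841.7 kN.
Bearing (25 mm plate, F_u = 450 MPa): end bolts L_c = 60 − 33/2 = 43.5, R_n = min(1.2×43.5×25×450, 2.4×30×25×450) = 587.25 kN/bolt; interior L_c = 116 − 33 = 83, R_n = 810 kN/bolt. φR_n = 0.75 × (3×587.25 + 3×810) = 3143.8 kN.
Governing: min(1841.7, 3143.8) = 1841.7 kN → bolt shear.

1841.7 kN (bolt shear governs)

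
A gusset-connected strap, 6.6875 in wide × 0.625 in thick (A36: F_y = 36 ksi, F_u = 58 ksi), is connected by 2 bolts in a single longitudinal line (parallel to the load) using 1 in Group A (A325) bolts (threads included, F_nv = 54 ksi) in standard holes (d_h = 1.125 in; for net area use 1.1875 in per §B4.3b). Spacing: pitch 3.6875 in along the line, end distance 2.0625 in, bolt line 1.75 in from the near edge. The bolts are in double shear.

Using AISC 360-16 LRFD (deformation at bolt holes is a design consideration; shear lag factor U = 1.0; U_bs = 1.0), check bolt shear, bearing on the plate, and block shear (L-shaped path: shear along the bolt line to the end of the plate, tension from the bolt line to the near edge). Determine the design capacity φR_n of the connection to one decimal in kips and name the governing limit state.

89.7 kips (block shear governs)

Bolt shear: A_b = π(1)²/4 = 0.7854 in². φR_n = 0.75 × 54 × 0.7854 × 2 × 2 = 127.2 kips.
Bearing (0.625 in plate, F_u = 58 ksi): end bolts L_c = 2.0625 − 1.125/2 = 1.5, R_n = min(1.2×1.5×0.625×58, 2.4×1×0.625×58) = 65.25 kips/bolt; interior L_c = 3.6875 − 1.125 = 2.5625, R_n = 87 kips/bolt. φR_n = 0.75 × (1×65.25 + 1×87) = 114.2 kips.
Block shear: shear path 1×[2.0625+1×3.6875] = 1×5.75 in, A_gv = 3.5938, A_nv = 1×(5.75 − 1.5×1.1875)×0.625 = 2.4805 in²; tension to near edge: (1.75 − 0.5×1.1875)×0.625 = 0.72266 in². R_n = min(0.6×58×2.4805, 0.6×36×3.5938) + 1.0×58×0.72266 = min(86.321, 77.626) + 41.914 = 119.54 kips. φR_n = 0.75 × 119.54 = 89.7 kips.
Governing: min(127.2, 114.2, 89.7) = 89.7 kips → block shear.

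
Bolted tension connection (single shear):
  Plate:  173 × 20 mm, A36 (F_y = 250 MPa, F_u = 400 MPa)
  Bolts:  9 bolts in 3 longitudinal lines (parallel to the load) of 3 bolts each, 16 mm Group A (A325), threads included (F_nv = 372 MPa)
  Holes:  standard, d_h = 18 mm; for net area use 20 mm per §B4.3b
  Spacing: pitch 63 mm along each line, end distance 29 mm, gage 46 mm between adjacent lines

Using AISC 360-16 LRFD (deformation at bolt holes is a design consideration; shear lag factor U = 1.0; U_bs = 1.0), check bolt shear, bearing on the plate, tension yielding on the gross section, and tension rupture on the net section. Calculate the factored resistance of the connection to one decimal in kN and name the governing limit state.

Bolt shear: A_b = π(16)²/4 = 201.06 mm². φR_n = 0.75 × 372 × 201.06 × 9 × 1 = 504.9 kN.
Bearing (20 mm plate, F_u = 400 MPa): end bolts L_c = 29 − 18/2 = 20, R_n = min(1.2×20×20×400, 2.4×16×20×400) = 192 kN/bolt; interior L_c = 63 − 18 = 45, R_n = 307.2 kN/bolt. φR_n = 0.75 × (3×192 + 6×307.2) = 1814.4 kN.
Tension yield (gross): A_g = 173×20 = 3460 mm². φR_n = 0.90 × 250 × 3460 = 778.5 kN.
Tension rupture (net): A_n = (173 − 3×20)×20 = 2260 mm² (U = 1.0, A_e = A_n). φR_n = 0.75 × 400 × 2260 = 678.0 kN.
Governing: min(504.9, 1814.4, 778.5, 678.0) = 504.9 kN → bolt shear.

504.9 kN (bolt shear governs)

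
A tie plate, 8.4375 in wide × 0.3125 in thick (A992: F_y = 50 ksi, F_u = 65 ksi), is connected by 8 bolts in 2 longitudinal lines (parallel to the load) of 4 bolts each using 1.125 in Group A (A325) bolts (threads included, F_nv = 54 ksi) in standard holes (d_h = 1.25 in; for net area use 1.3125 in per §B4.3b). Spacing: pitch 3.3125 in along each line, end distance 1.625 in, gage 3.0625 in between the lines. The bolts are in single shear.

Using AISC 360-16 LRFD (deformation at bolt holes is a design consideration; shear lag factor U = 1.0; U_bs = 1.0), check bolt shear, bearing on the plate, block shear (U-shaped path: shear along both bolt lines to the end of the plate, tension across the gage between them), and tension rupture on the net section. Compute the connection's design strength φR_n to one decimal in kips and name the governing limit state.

88.5 kips (net-section rupture governs)

Bolt shear: A_b = π(1.125)²/4 = 0.99402 in². φR_n = 0.75 × 54 × 0.99402 × 8 × 1 = 322.1 kips.
Bearing (0.3125 in plate, F_u = 65 ksi): end bolts L_c = 1.625 − 1.25/2 = 1, R_n = min(1.2×1×0.3125×65, 2.4×1.125×0.3125×65) = 24.375 kips/bolt; interior L_c = 3.3125 − 1.25 = 2.0625, R_n = 50.273 kips/bolt. φR_n = 0.75 × (2×24.375 + 6×50.273) = 262.8 kips.
Block shear: shear path 2×[1.625+3×3.3125] = 2×11.5625 in, A_gv = 7.2266, A_nv = 2×(11.5625 − 3.5×1.3125)×0.3125 = 4.3555 in²; tension across gage: (3.0625 − 1×1.3125)×0.3125 = 0.54688 in². R_n = min(0.6×65×4.3555, 0.6×50×7.2266) + 1.0×65×0.54688 = min(169.86, 216.8) + 35.547 = 205.41 kips. φR_n = 0.75 × 205.41 = 154.1 kips.
Tension rupture (net): A_n = (8.4375 − 2×1.3125)×0.3125 = 1.8164 in² (U = 1.0, A_e = A_n). φR_n = 0.75 × 65 × 1.8164 = 88.5 kips.
Governing: min(322.1, 262.8, 154.1, 88.5) = 88.5 kips → net-section rupture.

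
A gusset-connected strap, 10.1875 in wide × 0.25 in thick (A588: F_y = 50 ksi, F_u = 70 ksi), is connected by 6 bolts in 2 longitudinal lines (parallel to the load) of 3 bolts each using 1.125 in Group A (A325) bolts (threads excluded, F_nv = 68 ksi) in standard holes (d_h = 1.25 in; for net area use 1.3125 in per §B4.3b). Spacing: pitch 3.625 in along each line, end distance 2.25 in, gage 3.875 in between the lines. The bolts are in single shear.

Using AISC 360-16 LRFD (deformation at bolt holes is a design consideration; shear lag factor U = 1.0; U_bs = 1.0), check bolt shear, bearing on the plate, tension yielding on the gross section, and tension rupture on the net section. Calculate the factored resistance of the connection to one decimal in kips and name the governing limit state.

Bolt shear: A_b = π(1.125)²/4 = 0.99402 in². φR_n = 0.75 × 68 × 0.99402 × 6 × 1 = 304.2 kips.
Bearing (0.25 in plate, F_u = 70 ksi): end bolts L_c = 2.25 − 1.25/2 = 1.625, R_n = min(1.2×1.625×0.25×70, 2.4×1.125×0.25×70) = 34.125 kips/bolt; interior L_c = 3.625 − 1.25 = 2.375, R_n = 47.25 kips/bolt. φR_n = 0.75 × (2×34.125 + 4×47.25) = 192.9 kips.
Tension yield (gross): A_g = 10.1875×0.25 = 2.5469 in². φR_n = 0.90 × 50 × 2.5469 = 114.6 kips.
Tension rupture (net): A_n = (10.1875 − 2×1.3125)×0.25 = 1.8906 in² (U = 1.0, A_e = A_n). φR_n = 0.75 × 70 × 1.8906 = 99.3 kips.
Governing: min(304.2, 192.9, 114.6, 99.3) = 99.3 kips → net-section rupture.

99.3 kips (net-section rupture governs)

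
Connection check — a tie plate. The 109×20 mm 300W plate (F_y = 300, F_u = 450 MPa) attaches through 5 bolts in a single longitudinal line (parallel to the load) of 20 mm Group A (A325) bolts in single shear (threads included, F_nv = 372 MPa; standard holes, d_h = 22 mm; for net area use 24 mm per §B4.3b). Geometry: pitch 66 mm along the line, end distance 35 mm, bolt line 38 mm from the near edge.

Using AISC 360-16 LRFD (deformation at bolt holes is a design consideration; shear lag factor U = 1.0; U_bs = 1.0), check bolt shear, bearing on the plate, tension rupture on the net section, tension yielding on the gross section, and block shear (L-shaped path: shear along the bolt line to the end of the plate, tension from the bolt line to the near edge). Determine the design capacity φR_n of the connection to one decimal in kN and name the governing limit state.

438.3 kN (bolt shear governs)

Bolt shear: A_b = π(20)²/4 = 314.16 mm². φR_n = 0.75 × 372 × 314.16 × 5 × 1 = 438.3 kN.
Bearing (20 mm plate, F_u = 450 MPa): end bolts L_c = 35 − 22/2 = 24, R_n = min(1.2×24×20×450, 2.4×20×20×450) = 259.2 kN/bolt; interior L_c = 66 − 22 = 44, R_n = 432 kN/bolt. φR_n = 0.75 × (1×259.2 + 4×432) = 1490.4 kN.
Tension rupture (net): A_n = (109 − 1×24)×20 = 1700 mm² (U = 1.0, A_e = A_n). φR_n = 0.75 × 450 × 1700 = 573.8 kN.
Tension yield (gross): A_g = 109×20 = 2180 mm². φR_n = 0.90 × 300 × 2180 = 588.6 kN.
Block shear: shear path 1×[35+4×66] = 1×299 mm, A_gv = 5980, A_nv = 1×(299 − 4.5×24)×20 = 3820 mm²; tension to near edge: (38 − 0.5×24)×20 = 520 mm². R_n = min(0.6×450×3820, 0.6×300×5980) + 1.0×450×520 = min(1031.4, 1076.4) + 234 = 1265.4 kN. φR_n = 0.75 × 1265.4 = 949.1 kN.
Governing: min(438.3, 1490.4, 573.8, 588.6, 949.1) = 438.3 kN → bolt shear.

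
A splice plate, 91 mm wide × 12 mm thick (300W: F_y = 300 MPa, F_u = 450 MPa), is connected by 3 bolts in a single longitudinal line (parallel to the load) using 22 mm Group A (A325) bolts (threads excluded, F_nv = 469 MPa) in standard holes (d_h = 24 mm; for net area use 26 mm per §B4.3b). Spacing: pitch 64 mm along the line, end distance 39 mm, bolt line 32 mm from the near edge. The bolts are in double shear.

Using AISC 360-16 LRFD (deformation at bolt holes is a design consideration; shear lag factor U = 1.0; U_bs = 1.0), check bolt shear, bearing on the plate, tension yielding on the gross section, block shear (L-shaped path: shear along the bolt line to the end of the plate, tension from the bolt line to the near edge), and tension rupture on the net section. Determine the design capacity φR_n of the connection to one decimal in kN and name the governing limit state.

Bolt shear: A_b = π(22)²/4 = 380.13 mm². φR_n = 0.75 × 469 × 380.13 × 3 × 2 = 802.3 kN.
Bearing (12 mm plate, F_u = 450 MPa): end bolts L_c = 39 − 24/2 = 27, R_n = min(1.2×27×12×450, 2.4×22×12×450) = 174.96 kN/bolt; interior L_c = 64 − 24 = 40, R_n = 259.2 kN/bolt. φR_n = 0.75 × (1×174.96 + 2×259.2) = 520.0 kN.
Tension yield (gross): A_g = 91×12 = 1092 mm². φR_n = 0.90 × 300 × 1092 = 294.8 kN.
Block shear: shear path 1×[39+2×64] = 1×167 mm, A_gv = 2004, A_nv = 1×(167 − 2.5×26)×12 = 1224 mm²; tension to near edge: (32 − 0.5×26)×12 = 228 mm². R_n = min(0.6×450×1224, 0.6×300×2004) + 1.0×450×228 = min(330.48, 360.72) + 102.6 = 433.08 kN. φR_n = 0.75 × 433.08 = 324.8 kN.
Tension rupture (net): A_n = (91 − 1×26)×12 = 780 mm² (U = 1.0, A_e = A_n). φR_n = 0.75 × 450 × 780 = 263.3 kN.
Governing: min(802.3, 520.0, 294.8, 324.8, 263.3) = 263.3 kN → net-section rupture.

263.3 kN (net-section rupture governs)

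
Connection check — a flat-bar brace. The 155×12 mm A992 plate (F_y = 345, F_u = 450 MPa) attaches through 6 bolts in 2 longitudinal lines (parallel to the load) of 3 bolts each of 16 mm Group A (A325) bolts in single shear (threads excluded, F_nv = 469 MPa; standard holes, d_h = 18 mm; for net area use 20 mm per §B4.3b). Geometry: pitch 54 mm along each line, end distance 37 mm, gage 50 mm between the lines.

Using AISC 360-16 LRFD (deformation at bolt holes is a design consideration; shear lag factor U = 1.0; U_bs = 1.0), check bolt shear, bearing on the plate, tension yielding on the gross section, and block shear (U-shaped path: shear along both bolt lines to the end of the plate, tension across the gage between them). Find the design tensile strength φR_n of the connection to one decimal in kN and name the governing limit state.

424.3 kN (bolt shear governs)

Bolt shear: A_b = π(16)²/4 = 201.06 mm². φR_n = 0.75 × 469 × 201.06 × 6 × 1 = 424.3 kN.
Bearing (12 mm plate, F_u = 450 MPa): end bolts L_c = 37 − 18/2 = 28, R_n = min(1.2×28×12×450, 2.4×16×12×450) = 181.44 kN/bolt; interior L_c = 54 − 18 = 36, R_n = 207.36 kN/bolt. φR_n = 0.75 × (2×181.44 + 4×207.36) = 894.2 kN.
Tension yield (gross): A_g = 155×12 = 1860 mm². φR_n = 0.90 × 345 × 1860 = 577.5 kN.
Block shear: shear path 2×[37+2×54] = 2×145 mm, A_gv = 3480, A_nv = 2×(145 − 2.5×20)×12 = 2280 mm²; tension across gage: (50 − 1×20)×12 = 360 mm². R_n = min(0.6×450×2280, 0.6×345×3480) + 1.0×450×360 = min(615.6, 720.36) + 162 = 777.6 kN. φR_n = 0.75 × 777.6 = 583.2 kN.
Governing: min(424.3, 894.2, 577.5, 583.2) = 424.3 kN → bolt shear.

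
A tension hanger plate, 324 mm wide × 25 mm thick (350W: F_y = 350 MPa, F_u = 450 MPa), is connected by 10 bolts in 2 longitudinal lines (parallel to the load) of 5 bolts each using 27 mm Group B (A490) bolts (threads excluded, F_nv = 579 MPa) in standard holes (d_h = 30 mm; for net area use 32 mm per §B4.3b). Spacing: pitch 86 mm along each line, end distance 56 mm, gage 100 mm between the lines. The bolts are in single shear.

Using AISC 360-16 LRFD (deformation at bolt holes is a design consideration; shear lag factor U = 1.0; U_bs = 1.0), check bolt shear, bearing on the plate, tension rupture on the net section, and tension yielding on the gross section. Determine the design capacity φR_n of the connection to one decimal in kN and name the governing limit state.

Bolt shear: A_b = π(27)²/4 = 572.56 mm². φR_n = 0.75 × 579 × 572.56 × 10 × 1 = 2486.3 kN.
Bearing (25 mm plate, F_u = 450 MPa): end bolts L_c = 56 − 30/2 = 41, R_n = min(1.2×41×25×450, 2.4×27×25×450) = 553.5 kN/bolt; interior L_c = 86 − 30 = 56, R_n = 729 kN/bolt. φR_n = 0.75 × (2×553.5 + 8×729) = 5204.3 kN.
Tension rupture (net): A_n = (324 − 2×32)×25 = 6500 mm² (U = 1.0, A_e = A_n). φR_n = 0.75 × 450 × 6500 = 2193.8 kN.
Tension yield (gross): A_g = 324×25 = 8100 mm². φR_n = 0.90 × 350 × 8100 = 2551.5 kN.
Governing: min(2486.3, 5204.3, 2193.8, 2551.5) = 2193.8 kN → net-section rupture.

2193.8 kN (net-section rupture governs)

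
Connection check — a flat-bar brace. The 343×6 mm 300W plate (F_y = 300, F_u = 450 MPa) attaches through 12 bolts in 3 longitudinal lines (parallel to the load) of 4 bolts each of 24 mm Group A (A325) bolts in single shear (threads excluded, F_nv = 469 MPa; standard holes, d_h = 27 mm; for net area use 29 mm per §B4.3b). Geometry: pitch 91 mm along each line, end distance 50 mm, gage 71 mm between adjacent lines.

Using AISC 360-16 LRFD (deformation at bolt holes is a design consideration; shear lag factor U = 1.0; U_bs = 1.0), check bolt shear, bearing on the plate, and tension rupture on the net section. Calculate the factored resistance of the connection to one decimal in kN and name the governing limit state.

518.4 kN (net-section rupture governs)

Bolt shear: A_b = π(24)²/4 = 452.39 mm². φR_n = 0.75 × 469 × 452.39 × 12 × 1 = 1909.5 kN.
Bearing (6 mm plate, F_u = 450 MPa): end bolts L_c = 50 − 27/2 = 36.5, R_n = min(1.2×36.5×6×450, 2.4×24×6×450) = 118.26 kN/bolt; interior L_c = 91 − 27 = 64, R_n = 155.52 kN/bolt. φR_n = 0.75 × (3×118.26 + 9×155.52) = 1315.8 kN.
Tension rupture (net): A_n = (343 − 3×29)×6 = 1536 mm² (U = 1.0, A_e = A_n). φR_n = 0.75 × 450 × 1536 = 518.4 kN.
Governing: min(1909.5, 1315.8, 518.4) = 518.4 kN → net-section rupture.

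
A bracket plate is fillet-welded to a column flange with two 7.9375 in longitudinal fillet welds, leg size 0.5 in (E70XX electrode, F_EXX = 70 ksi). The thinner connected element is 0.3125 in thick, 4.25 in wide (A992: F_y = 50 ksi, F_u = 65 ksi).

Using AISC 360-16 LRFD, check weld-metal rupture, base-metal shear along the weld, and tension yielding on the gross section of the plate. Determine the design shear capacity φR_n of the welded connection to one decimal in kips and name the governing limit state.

59.8 kips (gross-section yield governs)

Weld metal: throat = 0.707×0.5 = 0.3535 in, L = 2×7.9375 = 15.875 in. φR_n = 0.75 × 0.6 × 70 × 0.3535 × 15.875 = 176.8 kips.
Base metal shear (0.3125 in plate): yield φR_n = 1.0×0.6×50×0.3125×15.875 = 148.8 kips; rupture φR_n = 0.75×0.6×65×0.3125×15.875 = 145.1 kips; take 145.1 kips (rupture).
Tension yield (gross): A_g = 4.25×0.3125 = 1.3281 in². φR_n = 0.90 × 50 × 1.3281 = 59.8 kips.
Governing: min(176.8, 145.1, 59.8) = 59.8 kips → gross-section yield.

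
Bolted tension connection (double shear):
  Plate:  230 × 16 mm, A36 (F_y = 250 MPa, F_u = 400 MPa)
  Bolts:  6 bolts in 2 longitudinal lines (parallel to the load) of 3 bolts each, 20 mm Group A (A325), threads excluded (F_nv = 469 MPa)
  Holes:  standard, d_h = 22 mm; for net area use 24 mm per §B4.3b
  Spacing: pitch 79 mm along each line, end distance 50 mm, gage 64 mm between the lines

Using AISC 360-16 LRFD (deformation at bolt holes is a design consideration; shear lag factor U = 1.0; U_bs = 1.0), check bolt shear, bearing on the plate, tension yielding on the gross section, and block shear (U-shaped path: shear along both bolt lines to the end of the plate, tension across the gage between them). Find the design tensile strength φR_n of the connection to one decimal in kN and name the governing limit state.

828.0 kN (gross-section yield governs)

Bolt shear: A_b = π(20)²/4 = 314.16 mm². φR_n = 0.75 × 469 × 314.16 × 6 × 2 = 1326.1 kN.
Bearing (16 mm plate, F_u = 400 MPa): end bolts L_c = 50 − 22/2 = 39, R_n = min(1.2×39×16×400, 2.4×20×16×400) = 299.52 kN/bolt; interior L_c = 79 − 22 = 57, R_n = 307.2 kN/bolt. φR_n = 0.75 × (2×299.52 + 4×307.2) = 1370.9 kN.
Tension yield (gross): A_g = 230×16 = 3680 mm². φR_n = 0.90 × 250 × 3680 = 828.0 kN.
Block shear: shear path 2×[50+2×79] = 2×208 mm, A_gv = 6656, A_nv = 2×(208 − 2.5×24)×16 = 4736 mm²; tension across gage: (64 − 1×24)×16 = 640 mm². R_n = min(0.6×400×4736, 0.6×250×6656) + 1.0×400×640 = min(1136.6, 998.4) + 256 = 1254.4 kN. φR_n = 0.75 × 1254.4 = 940.8 kN.
Governing: min(1326.1, 1370.9, 828.0, 940.8) = 828.0 kN → gross-section yield.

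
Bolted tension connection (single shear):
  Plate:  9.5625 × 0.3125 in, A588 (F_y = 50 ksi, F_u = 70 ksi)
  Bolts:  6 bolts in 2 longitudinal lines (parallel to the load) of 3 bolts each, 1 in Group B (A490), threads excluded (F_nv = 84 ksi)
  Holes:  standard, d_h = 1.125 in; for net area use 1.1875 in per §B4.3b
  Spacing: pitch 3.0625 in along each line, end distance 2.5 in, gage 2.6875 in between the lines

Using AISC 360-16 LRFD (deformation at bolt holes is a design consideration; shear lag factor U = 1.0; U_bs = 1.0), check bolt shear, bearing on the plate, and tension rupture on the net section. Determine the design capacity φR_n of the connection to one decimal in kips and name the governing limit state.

Bolt shear: A_b = π(1)²/4 = 0.7854 in². φR_n = 0.75 × 84 × 0.7854 × 6 × 1 = 296.9 kips.
Bearing (0.3125 in plate, F_u = 70 ksi): end bolts L_c = 2.5 − 1.125/2 = 1.9375, R_n = min(1.2×1.9375×0.3125×70, 2.4×1×0.3125×70) = 50.859 kips/bolt; interior L_c = 3.0625 − 1.125 = 1.9375, R_n = 50.859 kips/bolt. φR_n = 0.75 × (2×50.859 + 4×50.859) = 228.9 kips.
Tension rupture (net): A_n = (9.5625 − 2×1.1875)×0.3125 = 2.2461 in² (U = 1.0, A_e = A_n). φR_n = 0.75 × 70 × 2.2461 = 117.9 kips.
Governing: min(296.9, 228.9, 117.9) = 117.9 kips → net-section rupture.

117.9 kips (net-section rupture governs)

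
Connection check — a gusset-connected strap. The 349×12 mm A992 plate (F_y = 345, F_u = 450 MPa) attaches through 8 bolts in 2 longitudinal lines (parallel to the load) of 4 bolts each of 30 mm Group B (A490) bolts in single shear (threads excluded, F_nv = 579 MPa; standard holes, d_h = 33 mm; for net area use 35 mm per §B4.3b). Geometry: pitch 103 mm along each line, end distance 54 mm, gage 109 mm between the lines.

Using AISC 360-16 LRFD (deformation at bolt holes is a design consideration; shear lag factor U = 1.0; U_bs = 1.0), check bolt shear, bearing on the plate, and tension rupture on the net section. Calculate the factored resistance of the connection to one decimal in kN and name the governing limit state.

1130.0 kN (net-section rupture governs)

Bolt shear: A_b = π(30)²/4 = 706.86 mm². φR_n = 0.75 × 579 × 706.86 × 8 × 1 = 2455.6 kN.
Bearing (12 mm plate, F_u = 450 MPa): end bolts L_c = 54 − 33/2 = 37.5, R_n = min(1.2×37.5×12×450, 2.4×30×12×450) = 243 kN/bolt; interior L_c = 103 − 33 = 70, R_n = 388.8 kN/bolt. φR_n = 0.75 × (2×243 + 6×388.8) = 2114.1 kN.
Tension rupture (net): A_n = (349 − 2×35)×12 = 3348 mm² (U = 1.0, A_e = A_n). φR_n = 0.75 × 450 × 3348 = 1130.0 kN.
Governing: min(2455.6, 2114.1, 1130.0) = 1130.0 kN → net-section rupture.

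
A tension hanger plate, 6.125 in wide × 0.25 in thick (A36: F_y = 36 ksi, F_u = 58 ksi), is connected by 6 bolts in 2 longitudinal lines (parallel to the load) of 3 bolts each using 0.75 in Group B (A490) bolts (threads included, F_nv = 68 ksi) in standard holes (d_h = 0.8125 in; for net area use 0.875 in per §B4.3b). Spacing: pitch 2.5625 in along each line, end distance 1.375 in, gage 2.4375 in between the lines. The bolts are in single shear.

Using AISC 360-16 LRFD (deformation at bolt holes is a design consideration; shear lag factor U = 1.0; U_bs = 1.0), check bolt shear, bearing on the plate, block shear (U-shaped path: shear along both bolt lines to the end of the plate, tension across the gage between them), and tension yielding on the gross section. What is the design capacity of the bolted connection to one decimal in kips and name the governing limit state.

49.6 kips (gross-section yield governs)

Bolt shear: A_b = π(0.75)²/4 = 0.44179 in². φR_n = 0.75 × 68 × 0.44179 × 6 × 1 = 135.2 kips.
Bearing (0.25 in plate, F_u = 58 ksi): end bolts L_c = 1.375 − 0.8125/2 = 0.96875, R_n = min(1.2×0.96875×0.25×58, 2.4×0.75×0.25×58) = 16.856 kips/bolt; interior L_c = 2.5625 − 0.8125 = 1.75, R_n = 26.1 kips/bolt. φR_n = 0.75 × (2×16.856 + 4×26.1) = 103.6 kips.
Block shear: shear path 2×[1.375+2×2.5625] = 2×6.5 in, A_gv = 3.25, A_nv = 2×(6.5 − 2.5×0.875)×0.25 = 2.1563 in²; tension across gage: (2.4375 − 1×0.875)×0.25 = 0.39063 in². R_n = min(0.6×58×2.1563, 0.6×36×3.25) + 1.0×58×0.39063 = min(75.039, 70.2) + 22.657 = 92.857 kips. φR_n = 0.75 × 92.857 = 69.6 kips.
Tension yield (gross): A_g = 6.125×0.25 = 1.5313 in². φR_n = 0.90 × 36 × 1.5313 = 49.6 kips.
Governing: min(135.2, 103.6, 69.6, 49.6) = 49.6 kips → gross-section yield.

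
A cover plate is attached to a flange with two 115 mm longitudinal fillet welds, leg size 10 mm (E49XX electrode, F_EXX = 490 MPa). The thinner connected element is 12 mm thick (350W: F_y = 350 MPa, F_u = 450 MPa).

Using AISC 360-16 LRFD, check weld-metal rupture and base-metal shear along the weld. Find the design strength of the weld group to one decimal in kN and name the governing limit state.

Weld metal: throat = 0.707×10 = 7.07 mm, L = 2×115 = 230 mm. φR_n = 0.75 × 0.6 × 490 × 7.07 × 230 = 358.6 kN.
Base metal shear (12 mm plate): yield φR_n = 1.0×0.6×350×12×230 = 579.6 kN; rupture φR_n = 0.75×0.6×450×12×230 = 558.9 kN; take 558.9 kN (rupture).
Governing: min(358.6, 558.9) = 358.6 kN → weld metal.

358.6 kN (weld metal governs)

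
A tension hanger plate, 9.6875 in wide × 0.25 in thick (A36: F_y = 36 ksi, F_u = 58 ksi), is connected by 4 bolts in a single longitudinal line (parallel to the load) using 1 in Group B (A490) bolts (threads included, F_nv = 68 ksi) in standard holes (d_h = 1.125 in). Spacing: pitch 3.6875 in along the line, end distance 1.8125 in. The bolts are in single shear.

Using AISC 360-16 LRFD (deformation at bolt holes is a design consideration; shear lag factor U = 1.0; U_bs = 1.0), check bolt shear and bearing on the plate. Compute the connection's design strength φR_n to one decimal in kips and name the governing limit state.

94.6 kips (bearing governs)

Bolt shear: A_b = π(1)²/4 = 0.7854 in². φR_n = 0.75 × 68 × 0.7854 × 4 × 1 = 160.2 kips.
Bearing (0.25 in plate, F_u = 58 ksi): end bolts L_c = 1.8125 − 1.125/2 = 1.25, R_n = min(1.2×1.25×0.25×58, 2.4×1×0.25×58) = 21.75 kips/bolt; interior L_c = 3.6875 − 1.125 = 2.5625, R_n = 34.8 kips/bolt. φR_n = 0.75 × (1×21.75 + 3×34.8) = 94.6 kips.
Governing: min(160.2, 94.6) = 94.6 kips → bearing.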